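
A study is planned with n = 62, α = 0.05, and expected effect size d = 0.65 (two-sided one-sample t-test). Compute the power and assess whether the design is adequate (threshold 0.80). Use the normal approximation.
Power ≈ 1.00; the study is adequately powered (power ≥ 0.80)

Power calculation (one-sample t-test, normal approximation):
z_β = d · √n - z_{α/2}
z_β = 0.65 · √62 - 1.960
z_β = 0.65 · 7.874 - 1.960
z_β = 3.158

Power = Φ(z_β) = Φ(3.158) ≈ 0.999

Effect size d = 0.65 is medium by Cohen's convention (0.2/0.5/0.8).

Threshold: power ≥ 0.80 is conventionally adequate.
Power ≈ 1.00 → the study is adequately powered (power ≥ 0.80).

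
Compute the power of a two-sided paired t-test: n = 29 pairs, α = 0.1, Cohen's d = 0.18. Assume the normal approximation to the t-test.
Power ≈ 0.25

Power calculation (paired t-test, normal approximation):
z_β = d · √n - z_{α/2}
z_β = 0.18 · √29 - 1.645
z_β = 0.18 · 5.385 - 1.645
z_β = -0.676

Power = Φ(z_β) = Φ(-0.676) ≈ 0.250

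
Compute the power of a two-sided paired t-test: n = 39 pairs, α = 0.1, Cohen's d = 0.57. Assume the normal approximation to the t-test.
Power ≈ 0.97

Power calculation (paired t-test, normal approximation):
z_β = d · √n - z_{α/2}
z_β = 0.57 · √39 - 1.645
z_β = 0.57 · 6.245 - 1.645
z_β = 1.915

Power = Φ(z_β) = Φ(1.915) ≈ 0.972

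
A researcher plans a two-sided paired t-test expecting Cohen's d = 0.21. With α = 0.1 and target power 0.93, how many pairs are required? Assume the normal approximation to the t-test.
n = 221 pairs

Sample size formula (paired t-test, normal approximation):
n = ((z_{α/2} + z_β) / d)²

z_{α/2} = 1.645 (for α = 0.1, two-sided)
z_β = 1.476 (for power = 0.93)
d = 0.21

n = ((1.645 + 1.476) / 0.21)²
n = (14.862)²
n ≈ 220.88
Round up to the next whole number: n = 221 pairs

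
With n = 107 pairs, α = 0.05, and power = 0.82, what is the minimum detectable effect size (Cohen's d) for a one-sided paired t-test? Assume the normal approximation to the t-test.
d ≈ 0.25

Minimum detectable effect (paired t-test, normal approximation):
d = (z_α + z_β) / √n
d = (1.645 + 0.915) / √107
d = 2.560 / 10.344
d ≈ 0.25

By Cohen's convention (0.2 small / 0.5 medium / 0.8 large): small effect.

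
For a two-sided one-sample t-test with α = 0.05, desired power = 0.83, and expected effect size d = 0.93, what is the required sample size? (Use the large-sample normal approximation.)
n = 10

Sample size formula (one-sample t-test, normal approximation):
n = ((z_{α/2} + z_β) / d)²

z_{α/2} = 1.960 (for α = 0.05, two-sided)
z_β = 0.954 (for power = 0.83)
d = 0.93

n = ((1.960 + 0.954) / 0.93)²
n = (3.133)²
n ≈ 9.82
Round up to the next whole number: n = 10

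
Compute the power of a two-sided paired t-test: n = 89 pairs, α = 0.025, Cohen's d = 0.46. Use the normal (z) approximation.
Power ≈ 0.98

Power calculation (paired t-test, normal approximation):
z_β = d · √n - z_{α/2}
z_β = 0.46 · √89 - 2.241
z_β = 0.46 · 9.434 - 2.241
z_β = 2.098

Power = Φ(z_β) = Φ(2.098) ≈ 0.982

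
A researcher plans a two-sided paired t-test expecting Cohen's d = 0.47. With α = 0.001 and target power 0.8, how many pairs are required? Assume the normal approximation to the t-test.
n = 78 pairs

Sample size formula (paired t-test, normal approximation):
n = ((z_{α/2} + z_β) / d)²

z_{α/2} = 3.291 (for α = 0.001, two-sided)
z_β = 0.842 (for power = 0.8)
d = 0.47

n = ((3.291 + 0.842) / 0.47)²
n = (8.794)²
n ≈ 77.33
Round up to the next whole number: n = 78 pairs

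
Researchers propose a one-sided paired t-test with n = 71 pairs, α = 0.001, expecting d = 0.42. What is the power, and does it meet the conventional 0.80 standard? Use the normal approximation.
Power ≈ 0.67; the study is underpowered (power < 0.80)

Power calculation (paired t-test, normal approximation):
z_β = d · √n - z_α
z_β = 0.42 · √71 - 3.090
z_β = 0.42 · 8.426 - 3.090
z_β = 0.449

Power = Φ(z_β) = Φ(0.449) ≈ 0.673

Effect size d = 0.42 is small by Cohen's convention (0.2/0.5/0.8).

Threshold: power ≥ 0.80 is conventionally adequate.
Power ≈ 0.67 → the study is underpowered (power < 0.80).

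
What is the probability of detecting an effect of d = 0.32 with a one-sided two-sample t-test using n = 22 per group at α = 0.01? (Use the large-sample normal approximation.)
Power ≈ 0.10

Power calculation (two-sample t-test, normal approximation):
z_β = d · √(n/2) - z_α
z_β = 0.32 · √(22/2) - 2.326
z_β = 0.32 · 3.317 - 2.326
z_β = -1.265

Power = Φ(z_β) = Φ(-1.265) ≈ 0.103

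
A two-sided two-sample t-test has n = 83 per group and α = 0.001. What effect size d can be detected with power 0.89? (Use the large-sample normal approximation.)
d ≈ 0.70

Minimum detectable effect (two-sample t-test, normal approximation):
d = (z_{α/2} + z_β) / √(n/2)
d = (3.291 + 1.227) / √(83/2)
d = 4.517 / 6.442
d ≈ 0.70

By Cohen's convention (0.2 small / 0.5 medium / 0.8 large): medium effect.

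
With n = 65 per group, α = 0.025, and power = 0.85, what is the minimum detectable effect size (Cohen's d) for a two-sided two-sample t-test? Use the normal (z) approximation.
d ≈ 0.57

Minimum detectable effect (two-sample t-test, normal approximation):
d = (z_{α/2} + z_β) / √(n/2)
d = (2.241 + 1.036) / √(65/2)
d = 3.278 / 5.701
d ≈ 0.57

By Cohen's convention (0.2 small / 0.5 medium / 0.8 large): medium effect.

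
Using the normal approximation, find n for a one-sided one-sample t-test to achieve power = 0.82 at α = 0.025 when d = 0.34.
n = 72

Sample size formula (one-sample t-test, normal approximation):
n = ((z_α + z_β) / d)²

z_α = 1.960 (for α = 0.025, one-sided)
z_β = 0.915 (for power = 0.82)
d = 0.34

n = ((1.960 + 0.915) / 0.34)²
n = (8.456)²
n ≈ 71.50
Round up to the next whole number: n = 72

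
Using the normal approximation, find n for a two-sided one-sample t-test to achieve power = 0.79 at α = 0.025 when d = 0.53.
n = 34

Sample size formula (one-sample t-test, normal approximation):
n = ((z_{α/2} + z_β) / d)²

z_{α/2} = 2.241 (for α = 0.025, two-sided)
z_β = 0.806 (for power = 0.79)
d = 0.53

n = ((2.241 + 0.806) / 0.53)²
n = (5.749)²
n ≈ 33.05
Round up to the next whole number: n = 34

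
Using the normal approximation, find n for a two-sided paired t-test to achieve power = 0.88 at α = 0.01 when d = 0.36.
n = 109 pairs

Sample size formula (paired t-test, normal approximation):
n = ((z_{α/2} + z_β) / d)²

z_{α/2} = 2.576 (for α = 0.01, two-sided)
z_β = 1.175 (for power = 0.88)
d = 0.36

n = ((2.576 + 1.175) / 0.36)²
n = (10.419)²
n ≈ 108.56
Round up to the next whole number: n = 109 pairs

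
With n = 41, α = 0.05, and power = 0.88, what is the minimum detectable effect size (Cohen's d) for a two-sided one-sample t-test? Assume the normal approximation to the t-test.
d ≈ 0.49

Minimum detectable effect (one-sample t-test, normal approximation):
d = (z_{α/2} + z_β) / √n
d = (1.960 + 1.175) / √41
d = 3.135 / 6.403
d ≈ 0.49

By Cohen's convention (0.2 small / 0.5 medium / 0.8 large): small effect.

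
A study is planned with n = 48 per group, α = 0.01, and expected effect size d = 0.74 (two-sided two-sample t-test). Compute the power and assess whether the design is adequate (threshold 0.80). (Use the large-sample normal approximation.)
Power ≈ 0.85; the study is adequately powered (power ≥ 0.80)

Power calculation (two-sample t-test, normal approximation):
z_β = d · √(n/2) - z_{α/2}
z_β = 0.74 · √(48/2) - 2.576
z_β = 0.74 · 4.899 - 2.576
z_β = 1.049

Power = Φ(z_β) = Φ(1.049) ≈ 0.853

Effect size d = 0.74 is medium by Cohen's convention (0.2/0.5/0.8).

Threshold: power ≥ 0.80 is conventionally adequate.
Power ≈ 0.85 → the study is adequately powered (power ≥ 0.80).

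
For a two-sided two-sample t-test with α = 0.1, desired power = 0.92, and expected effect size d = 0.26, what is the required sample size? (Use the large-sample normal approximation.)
n = 276 per group

Sample size formula (two-sample t-test, normal approximation):
n = 2 · ((z_{α/2} + z_β) / d)²

z_{α/2} = 1.645 (for α = 0.1, two-sided)
z_β = 1.405 (for power = 0.92)
d = 0.26

n = 2 · ((1.645 + 1.405) / 0.26)²
n = 2 · (11.731)²
n ≈ 275.23
Round up to the next whole number: n = 276 per group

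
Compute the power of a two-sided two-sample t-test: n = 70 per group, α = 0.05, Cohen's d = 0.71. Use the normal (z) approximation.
Power ≈ 0.99

Power calculation (two-sample t-test, normal approximation):
z_β = d · √(n/2) - z_{α/2}
z_β = 0.71 · √(70/2) - 1.960
z_β = 0.71 · 5.916 - 1.960
z_β = 2.240

Power = Φ(z_β) = Φ(2.240) ≈ 0.987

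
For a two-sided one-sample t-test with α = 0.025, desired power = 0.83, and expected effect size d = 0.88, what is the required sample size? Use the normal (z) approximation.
n = 14

Sample size formula (one-sample t-test, normal approximation):
n = ((z_{α/2} + z_β) / d)²

z_{α/2} = 2.241 (for α = 0.025, two-sided)
z_β = 0.954 (for power = 0.83)
d = 0.88

n = ((2.241 + 0.954) / 0.88)²
n = (3.631)²
n ≈ 13.18
Round up to the next whole number: n = 14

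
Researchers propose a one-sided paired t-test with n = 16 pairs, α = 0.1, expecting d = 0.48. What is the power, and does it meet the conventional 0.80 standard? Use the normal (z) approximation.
Power ≈ 0.74; the study is underpowered (power < 0.80)

Power calculation (paired t-test, normal approximation):
z_β = d · √n - z_α
z_β = 0.48 · √16 - 1.282
z_β = 0.48 · 4.000 - 1.282
z_β = 0.638

Power = Φ(z_β) = Φ(0.638) ≈ 0.738

Effect size d = 0.48 is small by Cohen's convention (0.2/0.5/0.8).

Threshold: power ≥ 0.80 is conventionally adequate.
Power ≈ 0.74 → the study is underpowered (power < 0.80).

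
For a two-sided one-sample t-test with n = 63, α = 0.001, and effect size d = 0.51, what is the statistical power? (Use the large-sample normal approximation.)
Power ≈ 0.78

Power calculation (one-sample t-test, normal approximation):
z_β = d · √n - z_{α/2}
z_β = 0.51 · √63 - 3.291
z_β = 0.51 · 7.937 - 3.291
z_β = 0.757

Power = Φ(z_β) = Φ(0.757) ≈ 0.776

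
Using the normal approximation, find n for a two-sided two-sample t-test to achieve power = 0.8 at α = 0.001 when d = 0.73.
n = 65 per group

Sample size formula (two-sample t-test, normal approximation):
n = 2 · ((z_{α/2} + z_β) / d)²

z_{α/2} = 3.291 (for α = 0.001, two-sided)
z_β = 0.842 (for power = 0.8)
d = 0.73

n = 2 · ((3.291 + 0.842) / 0.73)²
n = 2 · (5.662)²
n ≈ 64.12
Round up to the next whole number: n = 65 per group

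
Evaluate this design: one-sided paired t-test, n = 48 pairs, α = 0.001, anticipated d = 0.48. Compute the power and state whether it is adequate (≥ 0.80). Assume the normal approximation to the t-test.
Power ≈ 0.59; the study is underpowered (power < 0.80)

Power calculation (paired t-test, normal approximation):
z_β = d · √n - z_α
z_β = 0.48 · √48 - 3.090
z_β = 0.48 · 6.928 - 3.090
z_β = 0.235

Power = Φ(z_β) = Φ(0.235) ≈ 0.593

Effect size d = 0.48 is small by Cohen's convention (0.2/0.5/0.8).

Threshold: power ≥ 0.80 is conventionally adequate.
Power ≈ 0.59 → the study is underpowered (power < 0.80).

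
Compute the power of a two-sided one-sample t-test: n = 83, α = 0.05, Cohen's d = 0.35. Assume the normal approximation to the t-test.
Power ≈ 0.89

Power calculation (one-sample t-test, normal approximation):
z_β = d · √n - z_{α/2}
z_β = 0.35 · √83 - 1.960
z_β = 0.35 · 9.110 - 1.960
z_β = 1.229

Power = Φ(z_β) = Φ(1.229) ≈ 0.890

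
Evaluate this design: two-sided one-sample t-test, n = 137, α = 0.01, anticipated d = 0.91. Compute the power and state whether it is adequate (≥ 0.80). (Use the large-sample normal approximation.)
Power ≈ 1.00; the study is adequately powered (power ≥ 0.80)

Power calculation (one-sample t-test, normal approximation):
z_β = d · √n - z_{α/2}
z_β = 0.91 · √137 - 2.576
z_β = 0.91 · 11.705 - 2.576
z_β = 8.075

Power = Φ(z_β) = Φ(8.075) ≈ 1.000

Effect size d = 0.91 is large by Cohen's convention (0.2/0.5/0.8).

Threshold: power ≥ 0.80 is conventionally adequate.
Power ≈ 1.00 → the study is adequately powered (power ≥ 0.80).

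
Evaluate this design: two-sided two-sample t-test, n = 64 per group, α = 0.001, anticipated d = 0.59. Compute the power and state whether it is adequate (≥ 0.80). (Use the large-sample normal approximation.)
Power ≈ 0.52; the study is underpowered (power < 0.80)

Power calculation (two-sample t-test, normal approximation):
z_β = d · √(n/2) - z_{α/2}
z_β = 0.59 · √(64/2) - 3.291
z_β = 0.59 · 5.657 - 3.291
z_β = 0.047

Power = Φ(z_β) = Φ(0.047) ≈ 0.519

Effect size d = 0.59 is medium by Cohen's convention (0.2/0.5/0.8).

Threshold: power ≥ 0.80 is conventionally adequate.
Power ≈ 0.52 → the study is underpowered (power < 0.80).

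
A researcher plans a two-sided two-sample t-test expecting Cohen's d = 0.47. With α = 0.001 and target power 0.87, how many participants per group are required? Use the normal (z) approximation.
n = 177 per group

Sample size formula (two-sample t-test, normal approximation):
n = 2 · ((z_{α/2} + z_β) / d)²

z_{α/2} = 3.291 (for α = 0.001, two-sided)
z_β = 1.126 (for power = 0.87)
d = 0.47

n = 2 · ((3.291 + 1.126) / 0.47)²
n = 2 · (9.398)²
n ≈ 176.64
Round up to the next whole number: n = 177 per group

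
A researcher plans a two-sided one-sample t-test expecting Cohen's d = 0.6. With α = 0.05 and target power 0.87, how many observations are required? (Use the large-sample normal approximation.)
n = 27

Sample size formula (one-sample t-test, normal approximation):
n = ((z_{α/2} + z_β) / d)²

z_{α/2} = 1.960 (for α = 0.05, two-sided)
z_β = 1.126 (for power = 0.87)
d = 0.6

n = ((1.960 + 1.126) / 0.6)²
n = (5.143)²
n ≈ 26.45
Round up to the next whole number: n = 27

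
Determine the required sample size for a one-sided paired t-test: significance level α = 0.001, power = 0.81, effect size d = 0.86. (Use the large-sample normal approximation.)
n = 22 pairs

Sample size formula (paired t-test, normal approximation):
n = ((z_α + z_β) / d)²

z_α = 3.090 (for α = 0.001, one-sided)
z_β = 0.878 (for power = 0.81)
d = 0.86

n = ((3.090 + 0.878) / 0.86)²
n = (4.614)²
n ≈ 21.29
Round up to the next whole number: n = 22 pairs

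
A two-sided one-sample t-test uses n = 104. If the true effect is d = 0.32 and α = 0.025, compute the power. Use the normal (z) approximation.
Power ≈ 0.85

Power calculation (one-sample t-test, normal approximation):
z_β = d · √n - z_{α/2}
z_β = 0.32 · √104 - 2.241
z_β = 0.32 · 10.198 - 2.241
z_β = 1.022

Power = Φ(z_β) = Φ(1.022) ≈ 0.847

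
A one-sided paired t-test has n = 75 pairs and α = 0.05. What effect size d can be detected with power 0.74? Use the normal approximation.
d ≈ 0.26

Minimum detectable effect (paired t-test, normal approximation):
d = (z_α + z_β) / √n
d = (1.645 + 0.643) / √75
d = 2.288 / 8.660
d ≈ 0.26

By Cohen's convention (0.2 small / 0.5 medium / 0.8 large): small effect.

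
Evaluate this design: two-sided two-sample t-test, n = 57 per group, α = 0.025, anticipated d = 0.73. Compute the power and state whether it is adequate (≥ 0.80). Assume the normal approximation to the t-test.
Power ≈ 0.95; the study is adequately powered (power ≥ 0.80)

Power calculation (two-sample t-test, normal approximation):
z_β = d · √(n/2) - z_{α/2}
z_β = 0.73 · √(57/2) - 2.241
z_β = 0.73 · 5.339 - 2.241
z_β = 1.656

Power = Φ(z_β) = Φ(1.656) ≈ 0.951

Effect size d = 0.73 is medium by Cohen's convention (0.2/0.5/0.8).

Threshold: power ≥ 0.80 is conventionally adequate.
Power ≈ 0.95 → the study is adequately powered (power ≥ 0.80).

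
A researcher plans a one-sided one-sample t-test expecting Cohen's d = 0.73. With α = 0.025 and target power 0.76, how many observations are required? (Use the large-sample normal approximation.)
n = 14

Sample size formula (one-sample t-test, normal approximation):
n = ((z_α + z_β) / d)²

z_α = 1.960 (for α = 0.025, one-sided)
z_β = 0.706 (for power = 0.76)
d = 0.73

n = ((1.960 + 0.706) / 0.73)²
n = (3.652)²
n ≈ 13.34
Round up to the next whole number: n = 14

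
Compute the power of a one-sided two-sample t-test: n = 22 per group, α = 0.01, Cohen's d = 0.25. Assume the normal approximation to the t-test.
Power ≈ 0.07

Power calculation (two-sample t-test, normal approximation):
z_β = d · √(n/2) - z_α
z_β = 0.25 · √(22/2) - 2.326
z_β = 0.25 · 3.317 - 2.326
z_β = -1.497

Power = Φ(z_β) = Φ(-1.497) ≈ 0.067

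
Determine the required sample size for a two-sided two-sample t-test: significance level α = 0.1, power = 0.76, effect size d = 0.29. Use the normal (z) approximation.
n = 132 per group

Sample size formula (two-sample t-test, normal approximation):
n = 2 · ((z_{α/2} + z_β) / d)²

z_{α/2} = 1.645 (for α = 0.1, two-sided)
z_β = 0.706 (for power = 0.76)
d = 0.29

n = 2 · ((1.645 + 0.706) / 0.29)²
n = 2 · (8.107)²
n ≈ 131.45
Round up to the next whole number: n = 132 per group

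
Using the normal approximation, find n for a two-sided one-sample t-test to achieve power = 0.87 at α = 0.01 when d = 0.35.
n = 112

Sample size formula (one-sample t-test, normal approximation):
n = ((z_{α/2} + z_β) / d)²

z_{α/2} = 2.576 (for α = 0.01, two-sided)
z_β = 1.126 (for power = 0.87)
d = 0.35

n = ((2.576 + 1.126) / 0.35)²
n = (10.577)²
n ≈ 111.87
Round up to the next whole number: n = 112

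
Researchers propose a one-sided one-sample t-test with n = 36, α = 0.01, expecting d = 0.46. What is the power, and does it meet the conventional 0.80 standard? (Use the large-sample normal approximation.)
Power ≈ 0.67; the study is underpowered (power < 0.80)

Power calculation (one-sample t-test, normal approximation):
z_β = d · √n - z_α
z_β = 0.46 · √36 - 2.326
z_β = 0.46 · 6.000 - 2.326
z_β = 0.434

Power = Φ(z_β) = Φ(0.434) ≈ 0.668

Effect size d = 0.46 is small by Cohen's convention (0.2/0.5/0.8).

Threshold: power ≥ 0.80 is conventionally adequate.
Power ≈ 0.67 → the study is underpowered (power < 0.80).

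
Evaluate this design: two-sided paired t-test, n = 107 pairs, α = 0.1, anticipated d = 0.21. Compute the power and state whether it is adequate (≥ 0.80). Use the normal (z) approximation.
Power ≈ 0.70; the study is underpowered (power < 0.80)

Power calculation (paired t-test, normal approximation):
z_β = d · √n - z_{α/2}
z_β = 0.21 · √107 - 1.645
z_β = 0.21 · 10.344 - 1.645
z_β = 0.527

Power = Φ(z_β) = Φ(0.527) ≈ 0.701

Effect size d = 0.21 is small by Cohen's convention (0.2/0.5/0.8).

Threshold: power ≥ 0.80 is conventionally adequate.
Power ≈ 0.70 → the study is underpowered (power < 0.80).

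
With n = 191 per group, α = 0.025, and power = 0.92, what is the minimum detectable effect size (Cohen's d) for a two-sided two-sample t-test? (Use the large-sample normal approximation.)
d ≈ 0.37

Minimum detectable effect (two-sample t-test, normal approximation):
d = (z_{α/2} + z_β) / √(n/2)
d = (2.241 + 1.405) / √(191/2)
d = 3.646 / 9.772
d ≈ 0.37

By Cohen's convention (0.2 small / 0.5 medium / 0.8 large): small effect.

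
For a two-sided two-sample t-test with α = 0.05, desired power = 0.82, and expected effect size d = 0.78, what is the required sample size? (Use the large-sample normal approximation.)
n = 28 per group

Sample size formula (two-sample t-test, normal approximation):
n = 2 · ((z_{α/2} + z_β) / d)²

z_{α/2} = 1.960 (for α = 0.05, two-sided)
z_β = 0.915 (for power = 0.82)
d = 0.78

n = 2 · ((1.960 + 0.915) / 0.78)²
n = 2 · (3.686)²
n ≈ 27.17
Round up to the next whole number: n = 28 per group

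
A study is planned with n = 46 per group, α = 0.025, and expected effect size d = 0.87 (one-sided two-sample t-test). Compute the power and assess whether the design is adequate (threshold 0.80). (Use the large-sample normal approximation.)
Power ≈ 0.99; the study is adequately powered (power ≥ 0.80)

Power calculation (two-sample t-test, normal approximation):
z_β = d · √(n/2) - z_α
z_β = 0.87 · √(46/2) - 1.960
z_β = 0.87 · 4.796 - 1.960
z_β = 2.212

Power = Φ(z_β) = Φ(2.212) ≈ 0.987

Effect size d = 0.87 is large by Cohen's convention (0.2/0.5/0.8).

Threshold: power ≥ 0.80 is conventionally adequate.
Power ≈ 0.99 → the study is adequately powered (power ≥ 0.80).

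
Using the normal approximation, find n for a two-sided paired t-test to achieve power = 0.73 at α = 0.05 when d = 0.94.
n = 8 pairs

Sample size formula (paired t-test, normal approximation):
n = ((z_{α/2} + z_β) / d)²

z_{α/2} = 1.960 (for α = 0.05, two-sided)
z_β = 0.613 (for power = 0.73)
d = 0.94

n = ((1.960 + 0.613) / 0.94)²
n = (2.737)²
n ≈ 7.49
Round up to the next whole number: n = 8 pairs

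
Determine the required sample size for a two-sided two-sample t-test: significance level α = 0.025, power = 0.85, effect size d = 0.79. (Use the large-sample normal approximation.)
n = 35 per group

Sample size formula (two-sample t-test, normal approximation):
n = 2 · ((z_{α/2} + z_β) / d)²

z_{α/2} = 2.241 (for α = 0.025, two-sided)
z_β = 1.036 (for power = 0.85)
d = 0.79

n = 2 · ((2.241 + 1.036) / 0.79)²
n = 2 · (4.148)²
n ≈ 34.41
Round up to the next whole number: n = 35 per group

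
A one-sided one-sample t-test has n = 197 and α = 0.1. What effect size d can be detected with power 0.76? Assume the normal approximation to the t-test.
d ≈ 0.14

Minimum detectable effect (one-sample t-test, normal approximation):
d = (z_α + z_β) / √n
d = (1.282 + 0.706) / √197
d = 1.988 / 14.036
d ≈ 0.14

By Cohen's convention (0.2 small / 0.5 medium / 0.8 large): very small effect.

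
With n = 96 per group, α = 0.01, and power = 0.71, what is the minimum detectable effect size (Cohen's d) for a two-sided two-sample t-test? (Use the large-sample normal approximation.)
d ≈ 0.45

Minimum detectable effect (two-sample t-test, normal approximation):
d = (z_{α/2} + z_β) / √(n/2)
d = (2.576 + 0.553) / √(96/2)
d = 3.129 / 6.928
d ≈ 0.45

By Cohen's convention (0.2 small / 0.5 medium / 0.8 large): small effect.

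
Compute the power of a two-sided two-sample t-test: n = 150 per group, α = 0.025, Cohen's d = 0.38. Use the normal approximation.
Power ≈ 0.85

Power calculation (two-sample t-test, normal approximation):
z_β = d · √(n/2) - z_{α/2}
z_β = 0.38 · √(150/2) - 2.241
z_β = 0.38 · 8.660 - 2.241
z_β = 1.049

Power = Φ(z_β) = Φ(1.049) ≈ 0.853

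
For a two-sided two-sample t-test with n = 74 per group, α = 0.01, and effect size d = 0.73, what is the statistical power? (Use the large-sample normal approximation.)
Power ≈ 0.97

Power calculation (two-sample t-test, normal approximation):
z_β = d · √(n/2) - z_{α/2}
z_β = 0.73 · √(74/2) - 2.576
z_β = 0.73 · 6.083 - 2.576
z_β = 1.865

Power = Φ(z_β) = Φ(1.865) ≈ 0.969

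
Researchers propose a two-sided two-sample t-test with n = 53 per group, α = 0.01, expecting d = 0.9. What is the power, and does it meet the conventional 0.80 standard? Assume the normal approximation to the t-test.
Power ≈ 0.98; the study is adequately powered (power ≥ 0.80)

Power calculation (two-sample t-test, normal approximation):
z_β = d · √(n/2) - z_{α/2}
z_β = 0.9 · √(53/2) - 2.576
z_β = 0.9 · 5.148 - 2.576
z_β = 2.057

Power = Φ(z_β) = Φ(2.057) ≈ 0.980

Effect size d = 0.9 is large by Cohen's convention (0.2/0.5/0.8).

Threshold: power ≥ 0.80 is conventionally adequate.
Power ≈ 0.98 → the study is adequately powered (power ≥ 0.80).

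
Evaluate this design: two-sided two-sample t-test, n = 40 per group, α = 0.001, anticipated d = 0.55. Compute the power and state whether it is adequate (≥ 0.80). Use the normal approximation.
Power ≈ 0.20; the study is underpowered (power < 0.80)

Power calculation (two-sample t-test, normal approximation):
z_β = d · √(n/2) - z_{α/2}
z_β = 0.55 · √(40/2) - 3.291
z_β = 0.55 · 4.472 - 3.291
z_β = -0.831

Power = Φ(z_β) = Φ(-0.831) ≈ 0.203

Effect size d = 0.55 is medium by Cohen's convention (0.2/0.5/0.8).

Threshold: power ≥ 0.80 is conventionally adequate.
Power ≈ 0.20 → the study is underpowered (power < 0.80).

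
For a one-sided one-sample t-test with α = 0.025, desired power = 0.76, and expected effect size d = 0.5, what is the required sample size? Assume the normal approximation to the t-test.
n = 29

Sample size formula (one-sample t-test, normal approximation):
n = ((z_α + z_β) / d)²

z_α = 1.960 (for α = 0.025, one-sided)
z_β = 0.706 (for power = 0.76)
d = 0.5

n = ((1.960 + 0.706) / 0.5)²
n = (5.332)²
n ≈ 28.43
Round up to the next whole number: n = 29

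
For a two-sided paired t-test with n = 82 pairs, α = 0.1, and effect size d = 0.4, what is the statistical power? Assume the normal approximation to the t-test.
Power ≈ 0.98

Power calculation (paired t-test, normal approximation):
z_β = d · √n - z_{α/2}
z_β = 0.4 · √82 - 1.645
z_β = 0.4 · 9.055 - 1.645
z_β = 1.977

Power = Φ(z_β) = Φ(1.977) ≈ 0.976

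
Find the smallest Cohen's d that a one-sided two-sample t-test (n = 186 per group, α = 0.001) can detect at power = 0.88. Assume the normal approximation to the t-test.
d ≈ 0.44

Minimum detectable effect (two-sample t-test, normal approximation):
d = (z_α + z_β) / √(n/2)
d = (3.090 + 1.175) / √(186/2)
d = 4.265 / 9.644
d ≈ 0.44

By Cohen's convention (0.2 small / 0.5 medium / 0.8 large): small effect.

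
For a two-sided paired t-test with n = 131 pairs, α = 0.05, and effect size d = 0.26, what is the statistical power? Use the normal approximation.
Power ≈ 0.85

Power calculation (paired t-test, normal approximation):
z_β = d · √n - z_{α/2}
z_β = 0.26 · √131 - 1.960
z_β = 0.26 · 11.446 - 1.960
z_β = 1.016

Power = Φ(z_β) = Φ(1.016) ≈ 0.845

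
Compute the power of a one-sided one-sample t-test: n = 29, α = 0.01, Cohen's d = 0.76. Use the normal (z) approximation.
Power ≈ 0.96

Power calculation (one-sample t-test, normal approximation):
z_β = d · √n - z_α
z_β = 0.76 · √29 - 2.326
z_β = 0.76 · 5.385 - 2.326
z_β = 1.766

Power = Φ(z_β) = Φ(1.766) ≈ 0.961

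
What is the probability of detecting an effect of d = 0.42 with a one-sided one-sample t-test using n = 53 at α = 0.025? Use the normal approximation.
Power ≈ 0.86

Power calculation (one-sample t-test, normal approximation):
z_β = d · √n - z_α
z_β = 0.42 · √53 - 1.960
z_β = 0.42 · 7.280 - 1.960
z_β = 1.098

Power = Φ(z_β) = Φ(1.098) ≈ 0.864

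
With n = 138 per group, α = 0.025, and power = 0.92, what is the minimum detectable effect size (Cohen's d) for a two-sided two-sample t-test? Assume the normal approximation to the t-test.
d ≈ 0.44

Minimum detectable effect (two-sample t-test, normal approximation):
d = (z_{α/2} + z_β) / √(n/2)
d = (2.241 + 1.405) / √(138/2)
d = 3.646 / 8.307
d ≈ 0.44

By Cohen's convention (0.2 small / 0.5 medium / 0.8 large): small effect.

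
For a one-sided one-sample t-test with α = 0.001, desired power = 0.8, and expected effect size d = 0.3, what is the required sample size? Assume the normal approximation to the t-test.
n = 172

Sample size formula (one-sample t-test, normal approximation):
n = ((z_α + z_β) / d)²

z_α = 3.090 (for α = 0.001, one-sided)
z_β = 0.842 (for power = 0.8)
d = 0.3

n = ((3.090 + 0.842) / 0.3)²
n = (13.107)²
n ≈ 171.79
Round up to the next whole number: n = 172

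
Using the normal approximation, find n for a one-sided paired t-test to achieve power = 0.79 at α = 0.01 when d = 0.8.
n = 16 pairs

Sample size formula (paired t-test, normal approximation):
n = ((z_α + z_β) / d)²

z_α = 2.326 (for α = 0.01, one-sided)
z_β = 0.806 (for power = 0.79)
d = 0.8

n = ((2.326 + 0.806) / 0.8)²
n = (3.915)²
n ≈ 15.33
Round up to the next whole number: n = 16 pairs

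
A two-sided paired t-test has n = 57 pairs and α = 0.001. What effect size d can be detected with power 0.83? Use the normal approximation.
d ≈ 0.56

Minimum detectable effect (paired t-test, normal approximation):
d = (z_{α/2} + z_β) / √n
d = (3.291 + 0.954) / √57
d = 4.245 / 7.550
d ≈ 0.56

By Cohen's convention (0.2 small / 0.5 medium / 0.8 large): medium effect.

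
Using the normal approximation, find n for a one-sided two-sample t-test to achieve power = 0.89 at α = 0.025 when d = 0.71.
n = 41 per group

Sample size formula (two-sample t-test, normal approximation):
n = 2 · ((z_α + z_β) / d)²

z_α = 1.960 (for α = 0.025, one-sided)
z_β = 1.227 (for power = 0.89)
d = 0.71

n = 2 · ((1.960 + 1.227) / 0.71)²
n = 2 · (4.489)²
n ≈ 40.30
Round up to the next whole number: n = 41 per group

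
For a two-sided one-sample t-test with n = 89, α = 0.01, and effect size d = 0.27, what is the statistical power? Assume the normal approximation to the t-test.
Power ≈ 0.49

Power calculation (one-sample t-test, normal approximation):
z_β = d · √n - z_{α/2}
z_β = 0.27 · √89 - 2.576
z_β = 0.27 · 9.434 - 2.576
z_β = -0.029

Power = Φ(z_β) = Φ(-0.029) ≈ 0.489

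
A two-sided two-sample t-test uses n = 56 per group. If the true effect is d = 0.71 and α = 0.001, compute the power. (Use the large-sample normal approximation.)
Power ≈ 0.68

Power calculation (two-sample t-test, normal approximation):
z_β = d · √(n/2) - z_{α/2}
z_β = 0.71 · √(56/2) - 3.291
z_β = 0.71 · 5.292 - 3.291
z_β = 0.466

Power = Φ(z_β) = Φ(0.466) ≈ 0.680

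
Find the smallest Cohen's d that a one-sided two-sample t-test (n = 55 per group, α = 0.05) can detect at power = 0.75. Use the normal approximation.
d ≈ 0.44

Minimum detectable effect (two-sample t-test, normal approximation):
d = (z_α + z_β) / √(n/2)
d = (1.645 + 0.674) / √(55/2)
d = 2.319 / 5.244
d ≈ 0.44

By Cohen's convention (0.2 small / 0.5 medium / 0.8 large): small effect.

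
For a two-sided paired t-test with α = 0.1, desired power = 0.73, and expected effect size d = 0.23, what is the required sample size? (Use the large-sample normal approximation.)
n = 97 pairs

Sample size formula (paired t-test, normal approximation):
n = ((z_{α/2} + z_β) / d)²

z_{α/2} = 1.645 (for α = 0.1, two-sided)
z_β = 0.613 (for power = 0.73)
d = 0.23

n = ((1.645 + 0.613) / 0.23)²
n = (9.817)²
n ≈ 96.37
Round up to the next whole number: n = 97 pairs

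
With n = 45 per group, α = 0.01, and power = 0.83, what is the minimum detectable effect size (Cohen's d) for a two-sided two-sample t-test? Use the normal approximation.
d ≈ 0.74

Minimum detectable effect (two-sample t-test, normal approximation):
d = (z_{α/2} + z_β) / √(n/2)
d = (2.576 + 0.954) / √(45/2)
d = 3.530 / 4.743
d ≈ 0.74

By Cohen's convention (0.2 small / 0.5 medium / 0.8 large): medium effect.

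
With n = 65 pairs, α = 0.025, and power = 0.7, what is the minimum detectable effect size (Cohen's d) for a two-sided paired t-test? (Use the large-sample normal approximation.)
d ≈ 0.34

Minimum detectable effect (paired t-test, normal approximation):
d = (z_{α/2} + z_β) / √n
d = (2.241 + 0.524) / √65
d = 2.766 / 8.062
d ≈ 0.34

By Cohen's convention (0.2 small / 0.5 medium / 0.8 large): small effect.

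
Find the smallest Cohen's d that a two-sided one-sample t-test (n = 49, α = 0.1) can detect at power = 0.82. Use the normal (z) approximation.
d ≈ 0.37

Minimum detectable effect (one-sample t-test, normal approximation):
d = (z_{α/2} + z_β) / √n
d = (1.645 + 0.915) / √49
d = 2.560 / 7.000
d ≈ 0.37

By Cohen's convention (0.2 small / 0.5 medium / 0.8 large): small effect.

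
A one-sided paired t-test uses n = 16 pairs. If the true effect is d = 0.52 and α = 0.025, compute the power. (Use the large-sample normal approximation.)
Power ≈ 0.55

Power calculation (paired t-test, normal approximation):
z_β = d · √n - z_α
z_β = 0.52 · √16 - 1.960
z_β = 0.52 · 4.000 - 1.960
z_β = 0.120

Power = Φ(z_β) = Φ(0.120) ≈ 0.548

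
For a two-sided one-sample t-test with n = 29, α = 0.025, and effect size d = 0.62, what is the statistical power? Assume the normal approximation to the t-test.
Power ≈ 0.86

Power calculation (one-sample t-test, normal approximation):
z_β = d · √n - z_{α/2}
z_β = 0.62 · √29 - 2.241
z_β = 0.62 · 5.385 - 2.241
z_β = 1.097

Power = Φ(z_β) = Φ(1.097) ≈ 0.864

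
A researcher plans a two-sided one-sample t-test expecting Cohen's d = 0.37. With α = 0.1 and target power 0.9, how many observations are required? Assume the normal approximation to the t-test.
n = 63

Sample size formula (one-sample t-test, normal approximation):
n = ((z_{α/2} + z_β) / d)²

z_{α/2} = 1.645 (for α = 0.1, two-sided)
z_β = 1.282 (for power = 0.9)
d = 0.37

n = ((1.645 + 1.282) / 0.37)²
n = (7.911)²
n ≈ 62.58
Round up to the next whole number: n = 63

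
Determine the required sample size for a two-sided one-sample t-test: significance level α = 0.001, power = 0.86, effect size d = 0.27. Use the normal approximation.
n = 263

Sample size formula (one-sample t-test, normal approximation):
n = ((z_{α/2} + z_β) / d)²

z_{α/2} = 3.291 (for α = 0.001, two-sided)
z_β = 1.080 (for power = 0.86)
d = 0.27

n = ((3.291 + 1.080) / 0.27)²
n = (16.189)²
n ≈ 262.08
Round up to the next whole number: n = 263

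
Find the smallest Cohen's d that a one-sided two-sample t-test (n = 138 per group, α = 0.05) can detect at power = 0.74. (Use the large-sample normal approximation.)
d ≈ 0.28

Minimum detectable effect (two-sample t-test, normal approximation):
d = (z_α + z_β) / √(n/2)
d = (1.645 + 0.643) / √(138/2)
d = 2.288 / 8.307
d ≈ 0.28

By Cohen's convention (0.2 small / 0.5 medium / 0.8 large): small effect.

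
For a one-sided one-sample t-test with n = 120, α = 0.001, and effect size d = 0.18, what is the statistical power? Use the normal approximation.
Power ≈ 0.13

Power calculation (one-sample t-test, normal approximation):
z_β = d · √n - z_α
z_β = 0.18 · √120 - 3.090
z_β = 0.18 · 10.954 - 3.090
z_β = -1.118

Power = Φ(z_β) = Φ(-1.118) ≈ 0.132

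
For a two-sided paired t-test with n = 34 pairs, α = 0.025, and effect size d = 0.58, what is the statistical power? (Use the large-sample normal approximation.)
Power ≈ 0.87

Power calculation (paired t-test, normal approximation):
z_β = d · √n - z_{α/2}
z_β = 0.58 · √34 - 2.241
z_β = 0.58 · 5.831 - 2.241
z_β = 1.141

Power = Φ(z_β) = Φ(1.141) ≈ 0.873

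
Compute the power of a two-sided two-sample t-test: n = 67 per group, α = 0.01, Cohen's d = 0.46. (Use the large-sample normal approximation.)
Power ≈ 0.53

Power calculation (two-sample t-test, normal approximation):
z_β = d · √(n/2) - z_{α/2}
z_β = 0.46 · √(67/2) - 2.576
z_β = 0.46 · 5.788 - 2.576
z_β = 0.087

Power = Φ(z_β) = Φ(0.087) ≈ 0.535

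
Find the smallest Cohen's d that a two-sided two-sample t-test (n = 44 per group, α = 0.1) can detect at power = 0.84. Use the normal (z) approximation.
d ≈ 0.56

Minimum detectable effect (two-sample t-test, normal approximation):
d = (z_{α/2} + z_β) / √(n/2)
d = (1.645 + 0.994) / √(44/2)
d = 2.639 / 4.690
d ≈ 0.56

By Cohen's convention (0.2 small / 0.5 medium / 0.8 large): medium effect.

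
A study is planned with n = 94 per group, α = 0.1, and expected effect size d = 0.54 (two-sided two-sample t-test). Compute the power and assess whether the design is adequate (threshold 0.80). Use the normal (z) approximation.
Power ≈ 0.98; the study is adequately powered (power ≥ 0.80)

Power calculation (two-sample t-test, normal approximation):
z_β = d · √(n/2) - z_{α/2}
z_β = 0.54 · √(94/2) - 1.645
z_β = 0.54 · 6.856 - 1.645
z_β = 2.057

Power = Φ(z_β) = Φ(2.057) ≈ 0.980

Effect size d = 0.54 is medium by Cohen's convention (0.2/0.5/0.8).

Threshold: power ≥ 0.80 is conventionally adequate.
Power ≈ 0.98 → the study is adequately powered (power ≥ 0.80).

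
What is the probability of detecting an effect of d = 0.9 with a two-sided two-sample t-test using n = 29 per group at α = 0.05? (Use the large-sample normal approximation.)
Power ≈ 0.93

Power calculation (two-sample t-test, normal approximation):
z_β = d · √(n/2) - z_{α/2}
z_β = 0.9 · √(29/2) - 1.960
z_β = 0.9 · 3.808 - 1.960
z_β = 1.467

Power = Φ(z_β) = Φ(1.467) ≈ 0.929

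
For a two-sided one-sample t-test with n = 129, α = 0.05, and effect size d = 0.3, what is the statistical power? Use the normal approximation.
Power ≈ 0.93

Power calculation (one-sample t-test, normal approximation):
z_β = d · √n - z_{α/2}
z_β = 0.3 · √129 - 1.960
z_β = 0.3 · 11.358 - 1.960
z_β = 1.447

Power = Φ(z_β) = Φ(1.447) ≈ 0.926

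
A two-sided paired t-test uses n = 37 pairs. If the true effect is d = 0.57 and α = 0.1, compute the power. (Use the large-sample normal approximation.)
Power ≈ 0.97

Power calculation (paired t-test, normal approximation):
z_β = d · √n - z_{α/2}
z_β = 0.57 · √37 - 1.645
z_β = 0.57 · 6.083 - 1.645
z_β = 1.822

Power = Φ(z_β) = Φ(1.822) ≈ 0.966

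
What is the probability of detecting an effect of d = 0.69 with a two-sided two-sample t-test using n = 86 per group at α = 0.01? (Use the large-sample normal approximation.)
Power ≈ 0.97

Power calculation (two-sample t-test, normal approximation):
z_β = d · √(n/2) - z_{α/2}
z_β = 0.69 · √(86/2) - 2.576
z_β = 0.69 · 6.557 - 2.576
z_β = 1.949

Power = Φ(z_β) = Φ(1.949) ≈ 0.974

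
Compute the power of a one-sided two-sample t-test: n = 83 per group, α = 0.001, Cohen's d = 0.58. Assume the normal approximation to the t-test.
Power ≈ 0.74

Power calculation (two-sample t-test, normal approximation):
z_β = d · √(n/2) - z_α
z_β = 0.58 · √(83/2) - 3.090
z_β = 0.58 · 6.442 - 3.090
z_β = 0.646

Power = Φ(z_β) = Φ(0.646) ≈ 0.741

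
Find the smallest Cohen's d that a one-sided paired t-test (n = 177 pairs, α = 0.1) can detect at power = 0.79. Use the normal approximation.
d ≈ 0.16

Minimum detectable effect (paired t-test, normal approximation):
d = (z_α + z_β) / √n
d = (1.282 + 0.806) / √177
d = 2.088 / 13.304
d ≈ 0.16

By Cohen's convention (0.2 small / 0.5 medium / 0.8 large): very small effect.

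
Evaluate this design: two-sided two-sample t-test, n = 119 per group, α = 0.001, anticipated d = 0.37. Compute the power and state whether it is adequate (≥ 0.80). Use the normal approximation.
Power ≈ 0.33; the study is underpowered (power < 0.80)

Power calculation (two-sample t-test, normal approximation):
z_β = d · √(n/2) - z_{α/2}
z_β = 0.37 · √(119/2) - 3.291
z_β = 0.37 · 7.714 - 3.291
z_β = -0.436

Power = Φ(z_β) = Φ(-0.436) ≈ 0.331

Effect size d = 0.37 is small by Cohen's convention (0.2/0.5/0.8).

Threshold: power ≥ 0.80 is conventionally adequate.
Power ≈ 0.33 → the study is underpowered (power < 0.80).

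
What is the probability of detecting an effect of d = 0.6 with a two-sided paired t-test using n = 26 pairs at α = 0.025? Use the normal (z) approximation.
Power ≈ 0.79

Power calculation (paired t-test, normal approximation):
z_β = d · √n - z_{α/2}
z_β = 0.6 · √26 - 2.241
z_β = 0.6 · 5.099 - 2.241
z_β = 0.818

Power = Φ(z_β) = Φ(0.818) ≈ 0.793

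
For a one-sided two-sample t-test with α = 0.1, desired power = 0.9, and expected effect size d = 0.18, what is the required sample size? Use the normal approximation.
n = 406 per group

Sample size formula (two-sample t-test, normal approximation):
n = 2 · ((z_α + z_β) / d)²

z_α = 1.282 (for α = 0.1, one-sided)
z_β = 1.282 (for power = 0.9)
d = 0.18

n = 2 · ((1.282 + 1.282) / 0.18)²
n = 2 · (14.244)²
n ≈ 405.78
Round up to the next whole number: n = 406 per group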